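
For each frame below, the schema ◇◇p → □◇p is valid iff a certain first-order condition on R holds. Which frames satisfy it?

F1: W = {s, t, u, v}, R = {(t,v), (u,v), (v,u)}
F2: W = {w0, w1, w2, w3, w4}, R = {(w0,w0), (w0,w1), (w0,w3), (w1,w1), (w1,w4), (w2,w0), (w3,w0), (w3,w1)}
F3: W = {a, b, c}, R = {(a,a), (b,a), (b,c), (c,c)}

F1

This is the axiom for a generalized confluence (Geach) condition; its first-order frame correspondent is ∀x ∀y ∀z ((xR²y ∧ xRz) → ∃w (y = w ∧ zRw)).
F1: condition met.
F2: fails — w0R²w0, w0Rw1 but no w with w0=w and w1Rw.
F3: fails — bR²a, bRc but no w with a=w and cRw.
Valid on: F1.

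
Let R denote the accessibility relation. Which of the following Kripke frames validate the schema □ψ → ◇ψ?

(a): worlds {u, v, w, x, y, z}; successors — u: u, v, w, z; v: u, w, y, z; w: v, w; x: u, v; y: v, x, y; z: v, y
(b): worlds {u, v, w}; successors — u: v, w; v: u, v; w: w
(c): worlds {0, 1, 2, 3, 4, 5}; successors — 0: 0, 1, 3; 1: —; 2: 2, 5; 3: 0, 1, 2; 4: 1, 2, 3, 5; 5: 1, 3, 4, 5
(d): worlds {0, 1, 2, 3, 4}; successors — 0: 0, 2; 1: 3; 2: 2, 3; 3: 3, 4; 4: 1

Frame correspondent (Sahlqvist): ∀x ∃y Rxy — i.e. seriality.
(a): satisfies the condition.
(b): satisfies the condition.
(c): fails — world 1 has no successor.
(d): satisfies the condition.

(a), (b), (d)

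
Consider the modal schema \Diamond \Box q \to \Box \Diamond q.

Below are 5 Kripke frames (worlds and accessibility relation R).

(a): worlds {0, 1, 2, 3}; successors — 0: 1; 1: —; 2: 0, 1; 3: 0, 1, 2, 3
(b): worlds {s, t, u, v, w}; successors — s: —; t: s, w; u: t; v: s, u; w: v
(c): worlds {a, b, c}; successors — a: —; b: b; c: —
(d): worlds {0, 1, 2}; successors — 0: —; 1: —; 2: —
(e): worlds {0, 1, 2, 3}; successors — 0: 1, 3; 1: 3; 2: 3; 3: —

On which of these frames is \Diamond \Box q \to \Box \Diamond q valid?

(c), (d)

Frame correspondent (Sahlqvist): \forall x \forall y \forall z (Rxy \wedge Rxz \to \exists w (Ryw \wedge Rzw)) — i.e. convergence.
(a): fails — R01 and R01 but 1 and 1 have no common successor.
(b): fails — Rts and Rts but s and s have no common successor.
(c): holds.
(d): holds.
(e): fails — R01 and R03 but 1 and 3 have no common successor.
Valid on: (c), (d).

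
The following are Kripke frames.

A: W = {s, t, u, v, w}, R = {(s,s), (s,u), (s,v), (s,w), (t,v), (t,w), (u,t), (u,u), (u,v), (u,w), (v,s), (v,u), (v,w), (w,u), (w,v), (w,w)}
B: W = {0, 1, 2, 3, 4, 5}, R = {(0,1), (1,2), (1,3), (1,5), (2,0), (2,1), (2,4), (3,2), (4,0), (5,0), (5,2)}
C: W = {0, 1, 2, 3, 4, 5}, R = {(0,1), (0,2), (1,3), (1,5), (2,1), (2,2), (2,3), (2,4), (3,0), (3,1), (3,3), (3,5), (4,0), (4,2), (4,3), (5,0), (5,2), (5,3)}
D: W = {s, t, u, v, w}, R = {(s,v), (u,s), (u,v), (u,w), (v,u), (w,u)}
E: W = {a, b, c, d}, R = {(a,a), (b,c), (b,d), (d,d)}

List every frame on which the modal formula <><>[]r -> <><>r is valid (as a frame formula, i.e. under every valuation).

A, C, E

The schema corresponds to a generalized confluence (Geach) condition: forall x forall y (x R^2 y -> exists w (yRw & x R^2 w)).
A: satisfies the condition.
B: fails — 0R²2 but no w with 2Rw and 0R²w.
C: satisfies the condition.
D: fails — sR²u but no w* with uRw* and sR²w*.
E: satisfies the condition.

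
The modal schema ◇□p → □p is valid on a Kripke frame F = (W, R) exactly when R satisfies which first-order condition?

The Euclidean property

Replacing p by ¬p and contraposing gives the equivalent schema ◇p → □◇p.
Suppose ◇p→□◇p is valid. Take Rxy, Rxz and set V(p)={y}. Then ◇p at x, so □◇p at x, so ◇p at z, so some w with Rzw has p; w=y, i.e. Rzy. By symmetry of the argument, Ryz.
Conversely, on a frame with the Euclidean property the schema holds at every world under every valuation.
Frame condition: ∀x ∀y ∀z (Rxy ∧ Rxz → Ryz).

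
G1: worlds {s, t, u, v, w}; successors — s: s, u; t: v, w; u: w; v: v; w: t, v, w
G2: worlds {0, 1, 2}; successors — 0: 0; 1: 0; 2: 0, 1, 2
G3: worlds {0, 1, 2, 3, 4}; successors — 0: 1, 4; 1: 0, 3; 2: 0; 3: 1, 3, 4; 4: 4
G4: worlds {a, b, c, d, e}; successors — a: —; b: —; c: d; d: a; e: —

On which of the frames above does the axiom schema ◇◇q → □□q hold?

The schema corresponds to a generalized confluence (Geach) condition: ∀x ∀y ∀z ((xR²y ∧ xR²z) → ∃w (y = w ∧ z = w)).
G1: fails — sR²s, sR²u but s ≠ u.
G2: fails — 2R²0, 2R²1 but 0 ≠ 1.
G3: fails — 0R²0, 0R²3 but 0 ≠ 3.
G4: condition met.

G4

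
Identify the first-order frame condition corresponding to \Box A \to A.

Suppose □A→A is valid. At any x set V(A)={w : Rxw}. Then □A holds at x, so A holds at x, i.e. Rxx.

reflexivity: \forall x Rxx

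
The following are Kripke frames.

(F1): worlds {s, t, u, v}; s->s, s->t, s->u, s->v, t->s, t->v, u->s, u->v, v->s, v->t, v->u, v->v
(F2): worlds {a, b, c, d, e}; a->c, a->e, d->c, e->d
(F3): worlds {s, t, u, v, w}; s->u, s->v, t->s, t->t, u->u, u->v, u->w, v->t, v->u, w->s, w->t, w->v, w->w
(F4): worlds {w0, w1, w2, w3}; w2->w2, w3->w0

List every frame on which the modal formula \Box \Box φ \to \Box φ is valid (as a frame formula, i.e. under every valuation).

(F1), (F3)

Frame correspondent (Sahlqvist): \forall x \forall y (Rxy \to \exists z (Rxz \wedge Rzy)) — i.e. density.
(F1): holds.
(F2): fails — Rac but no z with Raz and Rzc.
(F3): holds.
(F4): fails — Rw3w0 but no z with Rw3z and Rzw0.
Valid on: (F1), (F3).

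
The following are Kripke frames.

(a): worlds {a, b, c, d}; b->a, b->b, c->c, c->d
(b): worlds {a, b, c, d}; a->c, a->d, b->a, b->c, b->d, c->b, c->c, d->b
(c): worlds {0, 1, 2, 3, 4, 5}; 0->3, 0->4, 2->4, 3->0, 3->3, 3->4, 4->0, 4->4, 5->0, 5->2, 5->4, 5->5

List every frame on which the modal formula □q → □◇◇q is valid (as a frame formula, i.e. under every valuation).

(b), (c)

The schema corresponds to a generalized confluence (Geach) condition: ∀x ∀z (xRz → ∃w (xRw ∧ zR²w)).
(a): fails — bRa but no w with bRw and aR²w.
(b): holds.
(c): holds.
Valid on: (b), (c).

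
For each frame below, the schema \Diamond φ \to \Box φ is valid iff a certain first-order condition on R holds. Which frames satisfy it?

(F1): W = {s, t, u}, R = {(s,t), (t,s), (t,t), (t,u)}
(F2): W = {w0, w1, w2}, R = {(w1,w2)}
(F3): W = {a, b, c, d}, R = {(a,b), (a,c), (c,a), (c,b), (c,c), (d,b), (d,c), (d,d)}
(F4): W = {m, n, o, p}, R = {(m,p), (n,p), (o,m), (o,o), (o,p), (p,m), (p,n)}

(F2)

The schema corresponds to partial functionality: \forall x \forall y \forall z (Rxy \wedge Rxz \to y = z).
(F1): fails — t sees both s and t.
(F2): ✓.
(F3): fails — a sees both b and c.
(F4): fails — o sees both m and o.
Valid on: (F2).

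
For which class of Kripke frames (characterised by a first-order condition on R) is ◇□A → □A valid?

the Euclidean property

This is frame-equivalent to ◇A → □◇A (substitute ¬A for A and contrapose).
Suppose ◇A→□◇A is valid. Take Rxy, Rxz and set V(A)={y}. Then ◇A at x, so □◇A at x, so ◇A at z, so some w with Rzw has A; w=y, i.e. Rzy. By symmetry of the argument, Ryz.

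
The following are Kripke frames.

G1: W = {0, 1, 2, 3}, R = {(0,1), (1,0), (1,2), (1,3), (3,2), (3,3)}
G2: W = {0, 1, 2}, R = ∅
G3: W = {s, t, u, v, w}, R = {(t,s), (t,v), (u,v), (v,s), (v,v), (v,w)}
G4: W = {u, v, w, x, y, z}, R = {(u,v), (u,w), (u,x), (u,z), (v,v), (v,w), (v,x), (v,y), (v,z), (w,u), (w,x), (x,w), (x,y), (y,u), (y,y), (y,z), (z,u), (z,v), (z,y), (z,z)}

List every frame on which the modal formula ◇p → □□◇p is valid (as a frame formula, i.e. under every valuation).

Frame correspondent (Sahlqvist): ∀x ∀y ∀z ((xRy ∧ xR²z) → ∃w (y = w ∧ zRw)) — i.e. a generalized confluence (Geach) condition.
G1: fails — 0R1, 0R²2 but no w with 1=w and 2Rw.
G2: holds.
G3: fails — tRs, tR²s but no w* with s=w* and sRw*.
G4: fails — uRv, uR²w but no t with v=t and wRt.
Valid on: G2.

G2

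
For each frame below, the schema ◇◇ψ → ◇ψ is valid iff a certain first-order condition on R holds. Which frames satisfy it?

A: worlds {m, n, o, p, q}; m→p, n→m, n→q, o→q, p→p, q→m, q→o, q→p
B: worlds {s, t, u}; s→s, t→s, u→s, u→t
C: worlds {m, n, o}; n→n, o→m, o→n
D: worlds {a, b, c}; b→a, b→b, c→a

B, C, D

The schema corresponds to transitivity: ∀x ∀y ∀z (Rxy ∧ Ryz → Rxz).
A: fails — Rnq and Rqp but not Rnp.
B: condition met.
C: condition met.
D: condition met.
Valid on: B, C, D.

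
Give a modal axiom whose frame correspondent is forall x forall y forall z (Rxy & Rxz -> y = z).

◇ψ → □ψ

A defining formula is ◇ψ → □ψ (the CD axiom).
Suppose ◇ψ→□ψ is valid. Take Rxy, Rxz and set V(ψ)={y}. Then ◇ψ at x, so □ψ at x, so ψ at z, i.e. z=y.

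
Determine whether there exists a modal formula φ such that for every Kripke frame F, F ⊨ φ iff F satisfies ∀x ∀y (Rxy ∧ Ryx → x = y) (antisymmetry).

No

Any modally definable frame class is closed under surjective bounded morphisms.
The 8-cycle (worlds w0,w1,w2,w3,w4,w5,w6,w7 with w0→w1→w2→w3→w4→w5→w6→w7→w0) is antisymmetric. Sending even-indexed worlds to a and odd-indexed worlds to b is a surjective bounded morphism onto the two-world frame with a↔b, which is not antisymmetric.
So the class is not modally definable.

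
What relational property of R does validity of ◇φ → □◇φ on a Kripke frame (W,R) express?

the Euclidean property

Suppose ◇φ→□◇φ is valid. Take Rxy, Rxz and set V(φ)={y}. Then ◇φ at x, so □◇φ at x, so ◇φ at z, so some w with Rzw has φ; w=y, i.e. Rzy. By symmetry of the argument, Ryz.
Conversely, on a frame with the Euclidean property the schema holds at every world under every valuation.
So the correspondent is the Euclidean property.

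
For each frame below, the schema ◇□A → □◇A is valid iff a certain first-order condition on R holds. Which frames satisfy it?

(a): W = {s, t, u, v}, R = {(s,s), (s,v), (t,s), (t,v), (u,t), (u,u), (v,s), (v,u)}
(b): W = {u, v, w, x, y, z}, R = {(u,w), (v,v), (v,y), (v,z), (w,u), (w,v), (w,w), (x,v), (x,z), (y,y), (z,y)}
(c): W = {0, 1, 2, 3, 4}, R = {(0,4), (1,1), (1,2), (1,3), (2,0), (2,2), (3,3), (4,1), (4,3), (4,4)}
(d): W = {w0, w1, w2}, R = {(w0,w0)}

This is the axiom for convergence; its first-order frame correspondent is ∀x ∀y ∀z (Rxy ∧ Rxz → ∃w (Ryw ∧ Rzw)).
(a): fails — Rut and Ruu but t and u have no common successor.
(b): fails — Rwu and Rwv but u and v have no common successor.
(c): fails — R12 and R13 but 2 and 3 have no common successor.
(d): satisfies the condition.
Valid on: (d).

(d)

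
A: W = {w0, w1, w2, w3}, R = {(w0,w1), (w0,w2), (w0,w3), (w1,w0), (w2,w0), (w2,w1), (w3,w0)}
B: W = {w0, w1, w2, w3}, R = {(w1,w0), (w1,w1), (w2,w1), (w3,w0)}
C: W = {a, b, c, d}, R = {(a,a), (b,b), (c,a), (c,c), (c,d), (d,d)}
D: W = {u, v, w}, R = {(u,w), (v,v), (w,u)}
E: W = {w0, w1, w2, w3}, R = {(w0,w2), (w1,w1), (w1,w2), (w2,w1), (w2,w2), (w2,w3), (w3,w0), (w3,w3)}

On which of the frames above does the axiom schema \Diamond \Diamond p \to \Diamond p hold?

This is the axiom for transitivity; its first-order frame correspondent is \forall x \forall y \forall z (Rxy \wedge Ryz \to Rxz).
A: fails — Rw1w0 and Rw0w1 but not Rw1w1.
B: fails — Rw2w1 and Rw1w0 but not Rw2w0.
C: holds.
D: fails — Rwu and Ruw but not Rww.
E: fails — Rw1w2 and Rw2w3 but not Rw1w3.

C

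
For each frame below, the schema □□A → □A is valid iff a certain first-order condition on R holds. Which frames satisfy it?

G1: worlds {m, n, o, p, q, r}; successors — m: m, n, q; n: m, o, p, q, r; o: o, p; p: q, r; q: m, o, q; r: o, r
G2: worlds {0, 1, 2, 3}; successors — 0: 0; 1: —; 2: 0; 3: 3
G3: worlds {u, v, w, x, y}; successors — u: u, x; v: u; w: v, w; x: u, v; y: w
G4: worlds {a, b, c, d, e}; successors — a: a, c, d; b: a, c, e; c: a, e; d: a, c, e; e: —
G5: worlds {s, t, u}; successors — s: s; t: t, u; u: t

This is the axiom for density; its first-order frame correspondent is ∀x ∀y (Rxy → ∃z (Rxz ∧ Rzy)).
G1: satisfies the condition.
G2: satisfies the condition.
G3: fails — Rxv but no z with Rxz and Rzv.
G4: fails — Rce but no z with Rcz and Rze.
G5: satisfies the condition.

G1, G2, G5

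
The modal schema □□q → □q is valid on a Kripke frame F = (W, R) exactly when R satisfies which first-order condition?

Density

Suppose □□q→□q is valid. Take Rxy and set V(q)={w : xR²w}. Then □□q at x, so □q at x, so q at y, i.e. ∃z(Rxz∧Rzy).
Conversely, any frame satisfying ∀x ∀y (Rxy → ∃z (Rxz ∧ Rzy)) validates the schema.
Frame condition: ∀x ∀y (Rxy → ∃z (Rxz ∧ Rzy)).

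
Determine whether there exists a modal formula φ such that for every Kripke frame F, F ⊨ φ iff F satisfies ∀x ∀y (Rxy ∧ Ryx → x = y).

Any modally definable frame class is closed under surjective bounded morphisms.
The 6-cycle (worlds a,b,c,d,e,f with a→b→c→d→e→f→a) is antisymmetric. Sending even-indexed worlds to • and odd-indexed worlds to ∘ is a surjective bounded morphism onto the two-world frame with •↔∘, which is not antisymmetric.
So the class is not modally definable.

Not modally definable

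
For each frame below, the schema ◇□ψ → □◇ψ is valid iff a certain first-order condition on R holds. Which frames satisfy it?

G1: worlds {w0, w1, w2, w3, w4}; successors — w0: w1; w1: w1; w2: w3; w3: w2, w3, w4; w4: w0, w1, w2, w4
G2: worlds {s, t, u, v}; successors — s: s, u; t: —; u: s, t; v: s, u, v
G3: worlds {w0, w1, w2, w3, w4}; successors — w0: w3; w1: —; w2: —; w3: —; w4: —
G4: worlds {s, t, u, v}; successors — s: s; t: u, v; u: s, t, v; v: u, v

Frame correspondent (Sahlqvist): ∀x ∀y ∀z (Rxy ∧ Rxz → ∃w (Ryw ∧ Rzw)) — i.e. convergence.
G1: fails — Rw3w2 and Rw3w4 but w2 and w4 have no common successor.
G2: fails — Rut and Rut but t and t have no common successor.
G3: fails — Rw0w3 and Rw0w3 but w3 and w3 have no common successor.
G4: fails — Ruv and Rus but v and s have no common successor.
Valid on no frame.

none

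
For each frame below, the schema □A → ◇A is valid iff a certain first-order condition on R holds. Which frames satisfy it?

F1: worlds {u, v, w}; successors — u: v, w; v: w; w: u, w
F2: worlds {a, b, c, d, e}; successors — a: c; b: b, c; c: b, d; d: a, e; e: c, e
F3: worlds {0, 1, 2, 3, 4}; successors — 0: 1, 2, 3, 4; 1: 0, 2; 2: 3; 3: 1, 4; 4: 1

F1, F2, F3

Frame correspondent (Sahlqvist): ∀x ∃y Rxy — i.e. seriality.
F1: satisfies the condition.
F2: satisfies the condition.
F3: satisfies the condition.
Valid on: F1, F2, F3.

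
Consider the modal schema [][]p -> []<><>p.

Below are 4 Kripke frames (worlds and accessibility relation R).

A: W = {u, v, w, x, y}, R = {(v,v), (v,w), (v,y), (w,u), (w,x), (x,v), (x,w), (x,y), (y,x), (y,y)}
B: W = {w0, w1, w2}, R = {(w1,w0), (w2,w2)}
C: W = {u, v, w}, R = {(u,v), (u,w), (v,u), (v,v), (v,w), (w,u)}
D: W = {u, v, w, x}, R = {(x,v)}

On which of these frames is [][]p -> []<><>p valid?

C

Frame correspondent (Sahlqvist): forall x forall z (xRz -> exists w (x R^2 w & z R^2 w)) — i.e. a generalized confluence (Geach) condition.
A: fails — wRu but no t with wR²t and uR²t.
B: fails — w1Rw0 but no w with w1R²w and w0R²w.
C: satisfies the condition.
D: fails — xRv but no t with xR²t and vR²t.
Valid on: C.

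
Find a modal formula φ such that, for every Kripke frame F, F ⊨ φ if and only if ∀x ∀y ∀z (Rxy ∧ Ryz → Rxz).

A defining formula is □q → □□q (the 4 axiom).
Suppose □q→□□q is valid. Take Rxy, Ryz and set V(q)={w : Rxw}. Then □q at x, so □□q at x, so □q at y, so q at z, i.e. Rxz.

□q → □□q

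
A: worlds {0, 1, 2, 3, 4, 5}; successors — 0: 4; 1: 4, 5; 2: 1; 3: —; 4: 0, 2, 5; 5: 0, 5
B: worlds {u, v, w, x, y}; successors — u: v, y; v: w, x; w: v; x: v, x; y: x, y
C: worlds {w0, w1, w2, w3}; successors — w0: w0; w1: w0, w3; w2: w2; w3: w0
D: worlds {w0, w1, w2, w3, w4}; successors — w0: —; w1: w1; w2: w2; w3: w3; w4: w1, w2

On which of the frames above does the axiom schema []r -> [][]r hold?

The schema corresponds to transitivity: forall x forall y forall z (Rxy & Ryz -> Rxz).
A: fails — R04 and R45 but not R05.
B: fails — Ruv and Rvw but not Ruw.
C: ✓.
D: ✓.

C, D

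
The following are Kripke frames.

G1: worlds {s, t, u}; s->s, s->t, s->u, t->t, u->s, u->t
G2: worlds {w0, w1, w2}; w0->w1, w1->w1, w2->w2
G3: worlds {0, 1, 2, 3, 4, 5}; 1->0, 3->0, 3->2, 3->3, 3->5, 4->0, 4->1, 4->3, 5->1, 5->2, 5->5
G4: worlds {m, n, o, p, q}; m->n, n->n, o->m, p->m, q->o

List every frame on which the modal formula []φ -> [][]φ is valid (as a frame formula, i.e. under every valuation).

The schema corresponds to transitivity: forall x forall y forall z (Rxy & Ryz -> Rxz).
G1: fails — Rus and Rsu but not Ruu.
G2: satisfies the condition.
G3: fails — R51 and R10 but not R50.
G4: fails — Rom and Rmn but not Ron.

G2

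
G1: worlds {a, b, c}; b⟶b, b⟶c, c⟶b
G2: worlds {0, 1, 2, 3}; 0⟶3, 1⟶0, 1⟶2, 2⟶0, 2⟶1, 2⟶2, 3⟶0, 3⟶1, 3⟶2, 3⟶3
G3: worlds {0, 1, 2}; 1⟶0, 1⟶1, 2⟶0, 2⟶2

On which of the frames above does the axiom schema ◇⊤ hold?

G2

Frame correspondent (Sahlqvist): ∀x ∃y Rxy — i.e. seriality.
G1: fails — world a has no successor.
G2: ✓.
G3: fails — world 0 has no successor.
Valid on: G2.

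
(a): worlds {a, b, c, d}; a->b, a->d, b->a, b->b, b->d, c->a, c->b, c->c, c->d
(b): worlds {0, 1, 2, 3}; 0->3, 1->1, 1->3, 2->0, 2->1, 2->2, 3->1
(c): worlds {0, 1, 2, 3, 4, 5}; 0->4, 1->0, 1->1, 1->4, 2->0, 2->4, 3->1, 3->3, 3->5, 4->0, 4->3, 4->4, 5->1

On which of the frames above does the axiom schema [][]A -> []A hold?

This is the axiom for density; its first-order frame correspondent is forall x forall y (Rxy -> exists z (Rxz & Rzy)).
(a): holds.
(b): fails — R03 but no z with R0z and Rz3.
(c): holds.
Valid on: (a), (c).

(a), (c)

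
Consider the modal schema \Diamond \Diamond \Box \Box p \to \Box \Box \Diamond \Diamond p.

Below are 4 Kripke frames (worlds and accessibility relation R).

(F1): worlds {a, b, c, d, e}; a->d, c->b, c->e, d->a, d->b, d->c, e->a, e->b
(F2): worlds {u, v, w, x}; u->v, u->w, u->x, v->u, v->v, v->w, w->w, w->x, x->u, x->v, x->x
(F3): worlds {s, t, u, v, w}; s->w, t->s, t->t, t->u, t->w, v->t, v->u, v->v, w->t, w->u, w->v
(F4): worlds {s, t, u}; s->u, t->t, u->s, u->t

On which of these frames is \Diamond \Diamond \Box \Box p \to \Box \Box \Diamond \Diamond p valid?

(F2), (F4)

This is the axiom for a generalized confluence (Geach) condition; its first-order frame correspondent is \forall x \forall y \forall z ((x R^2 y \wedge x R^2 z) \to \exists w (y R^2 w \wedge z R^2 w)).
(F1): fails — aR²a, aR²b but no w with aR²w and bR²w.
(F2): condition met.
(F3): fails — sR²t, sR²u but no w* with tR²w* and uR²w*.
(F4): condition met.
Valid on: (F2), (F4).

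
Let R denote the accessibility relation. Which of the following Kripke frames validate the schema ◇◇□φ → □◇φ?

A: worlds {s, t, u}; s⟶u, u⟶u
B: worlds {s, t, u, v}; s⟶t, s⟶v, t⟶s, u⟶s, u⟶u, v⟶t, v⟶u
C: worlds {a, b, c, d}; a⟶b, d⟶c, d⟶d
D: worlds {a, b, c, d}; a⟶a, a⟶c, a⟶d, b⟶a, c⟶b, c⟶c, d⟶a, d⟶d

A

The schema corresponds to a generalized confluence (Geach) condition: ∀x ∀y ∀z ((xR²y ∧ xRz) → ∃w (yRw ∧ zRw)).
A: ✓.
B: fails — sR²s, sRt but no w with sRw and tRw.
C: fails — dR²c, dRc but no w with cRw and cRw.
D: fails — aR²b, aRc but no w with bRw and cRw.
Valid on: A.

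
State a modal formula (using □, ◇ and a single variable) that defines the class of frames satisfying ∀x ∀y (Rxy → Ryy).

□(□r → r)

The condition is shift-reflexivity. The T□ schema □(□r → r) defines it.
Suppose □(□r→r) is valid. Take Rxy and set V(r)={w : Ryw}. Then at y, □r holds; since □(□r→r) at x, □r→r at y, so r at y, i.e. Ryy.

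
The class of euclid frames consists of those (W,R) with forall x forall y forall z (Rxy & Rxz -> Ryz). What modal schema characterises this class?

◇s → □◇s

This is the Euclidean property; the standard corresponding axiom is 5: ◇s → □◇s.
Suppose ◇s→□◇s is valid. Take Rxy, Rxz and set V(s)={y}. Then ◇s at x, so □◇s at x, so ◇s at z, so some w with Rzw has s; w=y, i.e. Rzy. By symmetry of the argument, Ryz.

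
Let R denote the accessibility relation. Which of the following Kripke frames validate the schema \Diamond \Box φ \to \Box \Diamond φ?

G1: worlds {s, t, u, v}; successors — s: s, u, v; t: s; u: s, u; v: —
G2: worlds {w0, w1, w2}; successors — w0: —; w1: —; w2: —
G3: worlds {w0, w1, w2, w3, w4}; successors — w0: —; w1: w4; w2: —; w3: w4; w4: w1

Frame correspondent (Sahlqvist): \forall x \forall y \forall z (Rxy \wedge Rxz \to \exists w (Ryw \wedge Rzw)) — i.e. convergence.
G1: fails — Rsv and Rsv but v and v have no common successor.
G2: satisfies the condition.
G3: satisfies the condition.
Valid on: G2, G3.

G2, G3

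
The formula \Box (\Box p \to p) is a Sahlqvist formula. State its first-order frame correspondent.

This is the T□ axiom.
Its frame correspondent is shift-reflexivity — \forall x \forall y (Rxy \to Ryy).

shift-reflexivity: \forall x \forall y (Rxy \to Ryy)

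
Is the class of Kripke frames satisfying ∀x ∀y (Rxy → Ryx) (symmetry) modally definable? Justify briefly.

The condition is symmetry. A defining modal formula is q → □◇q.
Suppose q→□◇q is valid. Take Rxy and set V(q)={x}. Then q at x, so □◇q at x, so ◇q at y, so some z with Ryz has q; z=x, i.e. Ryx.

Yes, by q → □◇q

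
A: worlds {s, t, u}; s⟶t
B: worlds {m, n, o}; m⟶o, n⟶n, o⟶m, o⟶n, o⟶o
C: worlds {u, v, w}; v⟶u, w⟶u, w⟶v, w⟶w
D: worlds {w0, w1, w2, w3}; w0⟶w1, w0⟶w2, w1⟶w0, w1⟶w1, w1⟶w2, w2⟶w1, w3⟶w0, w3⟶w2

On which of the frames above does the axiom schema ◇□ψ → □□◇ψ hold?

A, D

The schema corresponds to a generalized confluence (Geach) condition: ∀x ∀y ∀z ((xRy ∧ xR²z) → ∃w (yRw ∧ zRw)).
A: condition met.
B: fails — oRm, oR²n but no w with mRw and nRw.
C: fails — wRu, wR²u but no t with uRt and uRt.
D: condition met.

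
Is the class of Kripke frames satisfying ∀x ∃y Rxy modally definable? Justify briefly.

Definable; □q → ◇q defines it

Yes: it is seriality, defined by the D schema □q → ◇q.
Suppose □q→◇q is valid. At any x set V(q)=W. Then □q at x, so ◇q at x, so x has a successor.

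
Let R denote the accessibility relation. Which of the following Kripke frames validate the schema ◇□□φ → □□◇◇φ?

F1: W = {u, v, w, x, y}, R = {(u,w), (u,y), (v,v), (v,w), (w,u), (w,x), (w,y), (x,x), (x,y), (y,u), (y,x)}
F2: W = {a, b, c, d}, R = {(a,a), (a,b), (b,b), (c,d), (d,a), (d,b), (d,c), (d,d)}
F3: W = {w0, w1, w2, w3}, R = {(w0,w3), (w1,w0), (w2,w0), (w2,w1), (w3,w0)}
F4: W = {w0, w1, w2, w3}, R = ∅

F1, F2, F4

The schema corresponds to a generalized confluence (Geach) condition: ∀x ∀y ∀z ((xRy ∧ xR²z) → ∃w (yR²w ∧ zR²w)).
F1: condition met.
F2: condition met.
F3: fails — w0Rw3, w0R²w0 but no w with w3R²w and w0R²w.
F4: condition met.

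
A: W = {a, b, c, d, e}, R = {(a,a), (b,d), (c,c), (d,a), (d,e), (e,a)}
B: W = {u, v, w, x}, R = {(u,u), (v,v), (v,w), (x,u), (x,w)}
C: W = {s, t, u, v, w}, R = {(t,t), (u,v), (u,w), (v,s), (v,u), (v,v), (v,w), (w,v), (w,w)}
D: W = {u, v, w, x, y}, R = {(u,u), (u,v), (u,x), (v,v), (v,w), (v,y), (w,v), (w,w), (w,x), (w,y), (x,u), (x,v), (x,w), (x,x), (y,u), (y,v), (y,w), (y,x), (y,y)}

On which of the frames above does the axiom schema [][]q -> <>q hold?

D

This is the axiom for a generalized confluence (Geach) condition; its first-order frame correspondent is forall x exists w (x R^2 w & xRw).
A: fails — at b but no w with bR²w and bRw.
B: fails — at w but no t with wR²t and wRt.
C: fails — at s but no w* with sR²w* and sRw*.
D: satisfies the condition.
Valid on: D.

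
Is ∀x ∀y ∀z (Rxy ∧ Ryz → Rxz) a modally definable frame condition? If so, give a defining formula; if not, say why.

Yes: it is transitivity, defined by the 4 schema □p → □□p.
Suppose □p→□□p is valid. Take Rxy, Ryz and set V(p)={w : Rxw}. Then □p at x, so □□p at x, so □p at y, so p at z, i.e. Rxz.

Yes, by □p → □□p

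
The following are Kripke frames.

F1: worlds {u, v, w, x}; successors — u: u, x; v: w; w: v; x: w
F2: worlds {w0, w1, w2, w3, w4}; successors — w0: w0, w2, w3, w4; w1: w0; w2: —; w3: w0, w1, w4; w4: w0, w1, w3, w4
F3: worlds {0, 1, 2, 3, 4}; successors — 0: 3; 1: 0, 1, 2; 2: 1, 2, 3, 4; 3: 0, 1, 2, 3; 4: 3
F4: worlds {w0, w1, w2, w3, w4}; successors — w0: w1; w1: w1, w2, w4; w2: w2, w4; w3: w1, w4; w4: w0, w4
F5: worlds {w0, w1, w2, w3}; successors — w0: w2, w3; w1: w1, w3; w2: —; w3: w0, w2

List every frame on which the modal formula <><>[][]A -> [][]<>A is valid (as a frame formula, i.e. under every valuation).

F3

Frame correspondent (Sahlqvist): forall x forall y forall z ((x R^2 y & x R^2 z) -> exists w (y R^2 w & zRw)) — i.e. a generalized confluence (Geach) condition.
F1: fails — uR²u, uR²w but no t with uR²t and wRt.
F2: fails — w0R²w0, w0R²w2 but no w with w0R²w and w2Rw.
F3: ✓.
F4: fails — w1R²w2, w1R²w0 but no w with w2R²w and w0Rw.
F5: fails — w0R²w0, w0R²w2 but no w with w0R²w and w2Rw.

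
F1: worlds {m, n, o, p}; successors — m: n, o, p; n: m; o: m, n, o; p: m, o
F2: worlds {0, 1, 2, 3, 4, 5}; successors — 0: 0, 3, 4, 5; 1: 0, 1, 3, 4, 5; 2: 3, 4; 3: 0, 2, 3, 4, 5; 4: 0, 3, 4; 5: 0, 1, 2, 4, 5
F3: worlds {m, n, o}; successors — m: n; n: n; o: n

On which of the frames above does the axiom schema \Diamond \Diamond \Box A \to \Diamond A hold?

This is the axiom for a generalized confluence (Geach) condition; its first-order frame correspondent is \forall x \forall y (x R^2 y \to \exists w (yRw \wedge xRw)).
F1: fails — mR²n but no w with nRw and mRw.
F2: ✓.
F3: ✓.

F2, F3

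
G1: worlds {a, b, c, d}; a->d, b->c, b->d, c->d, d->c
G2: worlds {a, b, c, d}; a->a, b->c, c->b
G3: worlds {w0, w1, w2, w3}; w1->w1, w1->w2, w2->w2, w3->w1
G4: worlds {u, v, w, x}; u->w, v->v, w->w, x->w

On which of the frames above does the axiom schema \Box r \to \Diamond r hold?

This is the axiom for seriality; its first-order frame correspondent is \forall x \exists y Rxy.
G1: satisfies the condition.
G2: fails — world d has no successor.
G3: fails — world w0 has no successor.
G4: satisfies the condition.

G1, G4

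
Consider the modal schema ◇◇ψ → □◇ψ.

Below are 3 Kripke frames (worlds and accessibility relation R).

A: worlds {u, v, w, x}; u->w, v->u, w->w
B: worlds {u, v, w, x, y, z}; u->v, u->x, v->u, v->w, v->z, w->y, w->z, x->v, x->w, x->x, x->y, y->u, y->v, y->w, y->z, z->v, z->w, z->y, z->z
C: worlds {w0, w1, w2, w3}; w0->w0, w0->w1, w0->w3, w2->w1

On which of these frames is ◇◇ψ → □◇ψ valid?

A

This is the axiom for a generalized confluence (Geach) condition; its first-order frame correspondent is ∀x ∀y ∀z ((xR²y ∧ xRz) → ∃w (y = w ∧ zRw)).
A: ✓.
B: fails — uR²u, uRx but no t with u=t and xRt.
C: fails — w0R²w0, w0Rw1 but no w with w0=w and w1Rw.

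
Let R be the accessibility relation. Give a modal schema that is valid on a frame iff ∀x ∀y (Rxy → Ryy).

□(□ψ → ψ)

This is shift-reflexivity; the standard corresponding axiom is T□: □(□ψ → ψ).
Suppose □(□ψ→ψ) is valid. Take Rxy and set V(ψ)={w : Ryw}. Then at y, □ψ holds; since □(□ψ→ψ) at x, □ψ→ψ at y, so ψ at y, i.e. Ryy.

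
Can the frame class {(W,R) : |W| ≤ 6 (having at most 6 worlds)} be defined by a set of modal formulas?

Not definable by any modal formula

Modal frame validity is preserved under disjoint unions.
Any modal formula valid on each of 7 disjoint one-world frames is valid on their disjoint union (validity is preserved under disjoint unions). Each one-world frame has |W|=1≤6, but the union has |W|=7.
So no modal formula (or set of formulas) defines exactly the |W|≤6 frames.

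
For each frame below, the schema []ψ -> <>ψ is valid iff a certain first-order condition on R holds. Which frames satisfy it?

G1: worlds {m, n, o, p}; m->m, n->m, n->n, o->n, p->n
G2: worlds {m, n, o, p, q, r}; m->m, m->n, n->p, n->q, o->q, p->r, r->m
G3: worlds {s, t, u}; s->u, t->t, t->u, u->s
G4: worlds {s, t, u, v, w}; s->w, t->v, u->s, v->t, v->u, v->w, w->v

Frame correspondent (Sahlqvist): forall x exists y Rxy — i.e. seriality.
G1: holds.
G2: fails — world q has no successor.
G3: holds.
G4: holds.
Valid on: G1, G3, G4.

G1, G3, G4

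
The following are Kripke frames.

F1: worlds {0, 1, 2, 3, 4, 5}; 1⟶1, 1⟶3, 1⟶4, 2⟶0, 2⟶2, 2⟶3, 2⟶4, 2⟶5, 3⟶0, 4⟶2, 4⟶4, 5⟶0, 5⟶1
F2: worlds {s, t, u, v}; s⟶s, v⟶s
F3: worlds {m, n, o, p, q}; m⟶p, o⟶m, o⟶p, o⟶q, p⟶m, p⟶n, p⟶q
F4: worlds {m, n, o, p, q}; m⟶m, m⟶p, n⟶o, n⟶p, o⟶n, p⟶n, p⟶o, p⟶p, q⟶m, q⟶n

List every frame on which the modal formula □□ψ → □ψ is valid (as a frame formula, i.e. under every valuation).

F2

The schema corresponds to density: ∀x ∀y (Rxy → ∃z (Rxz ∧ Rzy)).
F1: fails — R50 but no z with R5z and Rz0.
F2: holds.
F3: fails — Rpm but no z with Rpz and Rzm.
F4: fails — Ron but no z with Roz and Rzn.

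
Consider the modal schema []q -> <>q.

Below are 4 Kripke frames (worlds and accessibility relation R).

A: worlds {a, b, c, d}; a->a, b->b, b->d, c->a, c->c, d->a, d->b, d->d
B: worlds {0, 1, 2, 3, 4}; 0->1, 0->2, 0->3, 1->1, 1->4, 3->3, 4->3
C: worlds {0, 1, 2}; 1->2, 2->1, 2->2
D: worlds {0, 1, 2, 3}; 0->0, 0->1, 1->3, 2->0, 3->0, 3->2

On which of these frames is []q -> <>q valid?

This is the axiom for seriality; its first-order frame correspondent is forall x exists y Rxy.
A: ✓.
B: fails — world 2 has no successor.
C: fails — world 0 has no successor.
D: ✓.

A, D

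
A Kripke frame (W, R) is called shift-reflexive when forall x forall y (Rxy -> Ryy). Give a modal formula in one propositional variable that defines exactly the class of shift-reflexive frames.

The condition is shift-reflexivity. The T□ schema □(□ψ → ψ) defines it.
Suppose □(□ψ→ψ) is valid. Take Rxy and set V(ψ)={w : Ryw}. Then at y, □ψ holds; since □(□ψ→ψ) at x, □ψ→ψ at y, so ψ at y, i.e. Ryy.

□(□ψ → ψ)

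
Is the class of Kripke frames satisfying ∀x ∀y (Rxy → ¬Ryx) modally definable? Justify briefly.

No

Modal frame validity is preserved under surjective bounded morphisms.
The 3-cycle (worlds w0,w1,w2 with w0→w1→w2→w0) is asymmetric. Mapping every world to a single reflexive point • is a surjective bounded morphism, and the reflexive point is not asymmetric (R•• but asymmetry requires ¬R••).
Hence asymmetry is not modally definable.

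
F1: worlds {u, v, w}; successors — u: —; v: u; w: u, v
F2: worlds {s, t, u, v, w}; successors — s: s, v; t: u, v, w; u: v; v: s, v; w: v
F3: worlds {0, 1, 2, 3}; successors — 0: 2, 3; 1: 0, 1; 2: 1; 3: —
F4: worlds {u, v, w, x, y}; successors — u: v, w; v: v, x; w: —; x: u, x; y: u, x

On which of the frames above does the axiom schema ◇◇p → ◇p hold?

Frame correspondent (Sahlqvist): ∀x ∀y ∀z (Rxy ∧ Ryz → Rxz) — i.e. transitivity.
F1: satisfies the condition.
F2: fails — Ruv and Rvs but not Rus.
F3: fails — R10 and R02 but not R12.
F4: fails — Ruv and Rvx but not Rux.
Valid on: F1.

F1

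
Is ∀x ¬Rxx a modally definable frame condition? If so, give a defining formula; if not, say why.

Not modally definable

Modal frame validity is preserved under surjective bounded morphisms.
The 4-cycle (worlds s,t,u,v with s→t→u→v→s) is irreflexive, and the map sending every world to a single reflexive point • is a surjective bounded morphism (forth: every edge maps to (•,•); back: every world has a successor). So any modal formula valid on the 4-cycle is also valid on the reflexive point, which is not irreflexive.
So the class is not modally definable.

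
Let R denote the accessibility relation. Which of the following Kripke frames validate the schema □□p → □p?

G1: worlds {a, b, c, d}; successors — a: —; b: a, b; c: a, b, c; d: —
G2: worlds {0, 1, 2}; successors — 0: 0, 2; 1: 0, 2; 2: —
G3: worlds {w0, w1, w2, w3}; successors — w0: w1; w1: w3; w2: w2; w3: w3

G1, G2

The schema corresponds to density: ∀x ∀y (Rxy → ∃z (Rxz ∧ Rzy)).
G1: holds.
G2: holds.
G3: fails — Rw0w1 but no z with Rw0z and Rzw1.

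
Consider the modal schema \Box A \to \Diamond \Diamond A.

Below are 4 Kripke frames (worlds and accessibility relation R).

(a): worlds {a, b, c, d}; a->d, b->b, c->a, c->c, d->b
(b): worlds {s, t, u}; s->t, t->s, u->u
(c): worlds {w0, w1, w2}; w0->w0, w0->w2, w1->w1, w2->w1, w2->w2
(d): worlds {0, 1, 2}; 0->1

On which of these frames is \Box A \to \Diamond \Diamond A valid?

Frame correspondent (Sahlqvist): \forall x \exists w (xRw \wedge x R^2 w) — i.e. a generalized confluence (Geach) condition.
(a): fails — at a but no w with aRw and aR²w.
(b): fails — at s but no w with sRw and sR²w.
(c): satisfies the condition.
(d): fails — at 0 but no w with 0Rw and 0R²w.

(c)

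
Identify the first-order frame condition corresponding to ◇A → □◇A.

the Euclidean property: ∀x ∀y ∀z (Rxy ∧ Rxz → Ryz)

This is the 5 axiom.
Its frame correspondent is the Euclidean property — ∀x ∀y ∀z (Rxy ∧ Rxz → Ryz).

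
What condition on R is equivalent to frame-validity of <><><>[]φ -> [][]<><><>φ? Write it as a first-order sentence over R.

forall x forall y forall z ((x R^3 y & x R^2 z) -> exists w (yRw & z R^3 w))

This is a Sahlqvist (Geach-type) schema ◇^3□^1φ → □^2◇^3φ.
First-order correspondent: forall x forall y forall z ((x R^3 y & x R^2 z) -> exists w (yRw & z R^3 w)).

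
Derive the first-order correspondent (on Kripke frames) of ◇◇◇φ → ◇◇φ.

∀x ∀y (xR³y → ∃w (y = w ∧ xR²w))

This is a Sahlqvist (Geach-type) schema ◇^3□^0φ → □^0◇^2φ.
First-order correspondent: ∀x ∀y (xR³y → ∃w (y = w ∧ xR²w)).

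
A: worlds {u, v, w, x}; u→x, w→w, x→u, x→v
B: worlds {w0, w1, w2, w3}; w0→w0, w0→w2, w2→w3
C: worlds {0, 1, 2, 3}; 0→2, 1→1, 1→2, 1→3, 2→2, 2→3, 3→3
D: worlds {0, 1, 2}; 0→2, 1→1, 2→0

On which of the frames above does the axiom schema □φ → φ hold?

none

Frame correspondent (Sahlqvist): ∀x Rxx — i.e. reflexivity.
A: fails — world u does not see itself.
B: fails — world w1 does not see itself.
C: fails — world 0 does not see itself.
D: fails — world 0 does not see itself.
Valid on no frame.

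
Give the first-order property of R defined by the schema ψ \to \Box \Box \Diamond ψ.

\forall x \forall z (x R^2 z \to \exists w (x = w \wedge zRw))

This is a Sahlqvist (Geach-type) schema ◇^0□^0ψ → □^2◇^1ψ.
First-order correspondent: \forall x \forall z (x R^2 z \to \exists w (x = w \wedge zRw)).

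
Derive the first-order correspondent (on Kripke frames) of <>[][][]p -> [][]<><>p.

This is a Sahlqvist (Geach-type) schema ◇^1□^3p → □^2◇^2p.
Minimal-valuation argument: fix x; take any y with xR^1y and any z with xR^2z. Set V(p) to the set of worlds R-reachable from y in exactly 3 steps. Then □^3p holds at y, so the antecedent holds at x; validity forces ◇^2p at z, giving a w with zR^2w and yR^3w.
First-order correspondent: forall x forall y forall z ((xRy & x R^2 z) -> exists w (y R^3 w & z R^2 w)).

forall x forall y forall z ((xRy & x R^2 z) -> exists w (y R^3 w & z R^2 w))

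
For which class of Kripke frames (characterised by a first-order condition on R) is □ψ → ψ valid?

Suppose □ψ→ψ is valid. At any x set V(ψ)={w : Rxw}. Then □ψ holds at x, so ψ holds at x, i.e. Rxx.
Conversely, any frame satisfying ∀x Rxx validates the schema.
Frame condition: ∀x Rxx.

reflexivity: ∀x Rxx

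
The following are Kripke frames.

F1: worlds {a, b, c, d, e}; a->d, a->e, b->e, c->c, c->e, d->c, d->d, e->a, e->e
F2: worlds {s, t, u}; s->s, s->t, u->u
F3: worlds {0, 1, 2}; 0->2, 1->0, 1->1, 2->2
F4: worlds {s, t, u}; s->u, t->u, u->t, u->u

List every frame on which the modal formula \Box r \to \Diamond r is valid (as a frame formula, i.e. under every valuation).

F1, F3, F4

Frame correspondent (Sahlqvist): \forall x \exists y Rxy — i.e. seriality.
F1: condition met.
F2: fails — world t has no successor.
F3: condition met.
F4: condition met.
Valid on: F1, F3, F4.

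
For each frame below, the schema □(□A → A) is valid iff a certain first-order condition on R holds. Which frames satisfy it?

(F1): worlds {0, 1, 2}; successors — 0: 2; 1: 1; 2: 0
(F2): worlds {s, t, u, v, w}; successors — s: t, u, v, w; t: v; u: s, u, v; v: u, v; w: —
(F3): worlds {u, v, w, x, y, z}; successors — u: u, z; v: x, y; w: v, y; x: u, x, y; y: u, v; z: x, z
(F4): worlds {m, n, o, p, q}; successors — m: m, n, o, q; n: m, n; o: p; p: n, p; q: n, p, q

none

Frame correspondent (Sahlqvist): ∀x ∀y (Rxy → Ryy) — i.e. shift-reflexivity.
(F1): fails — R20 but not R00.
(F2): fails — Rus but not Rss.
(F3): fails — Rvy but not Ryy.
(F4): fails — Rmo but not Roo.
Valid on no frame.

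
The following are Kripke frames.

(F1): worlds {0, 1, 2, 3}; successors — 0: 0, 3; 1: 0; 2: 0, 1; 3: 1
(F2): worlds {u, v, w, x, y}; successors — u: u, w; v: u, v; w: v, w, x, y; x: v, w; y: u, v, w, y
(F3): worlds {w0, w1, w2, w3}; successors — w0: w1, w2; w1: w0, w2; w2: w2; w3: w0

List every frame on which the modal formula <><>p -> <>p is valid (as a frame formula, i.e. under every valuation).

This is the axiom for transitivity; its first-order frame correspondent is forall x forall y forall z (Rxy & Ryz -> Rxz).
(F1): fails — R10 and R03 but not R13.
(F2): fails — Rxw and Rwx but not Rxx.
(F3): fails — Rw1w0 and Rw0w1 but not Rw1w1.
Valid on no frame.

none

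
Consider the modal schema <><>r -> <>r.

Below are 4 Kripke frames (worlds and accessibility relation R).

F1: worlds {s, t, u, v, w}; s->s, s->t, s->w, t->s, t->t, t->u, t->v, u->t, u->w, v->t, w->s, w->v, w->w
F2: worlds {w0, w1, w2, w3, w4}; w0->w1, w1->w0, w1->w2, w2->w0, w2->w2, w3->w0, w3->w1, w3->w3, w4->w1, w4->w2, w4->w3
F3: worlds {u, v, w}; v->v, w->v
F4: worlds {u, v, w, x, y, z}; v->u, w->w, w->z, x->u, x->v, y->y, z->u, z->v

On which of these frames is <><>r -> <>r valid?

The schema corresponds to transitivity: forall x forall y forall z (Rxy & Ryz -> Rxz).
F1: fails — Ruw and Rwv but not Ruv.
F2: fails — Rw1w0 and Rw0w1 but not Rw1w1.
F3: holds.
F4: fails — Rwz and Rzv but not Rwv.

F3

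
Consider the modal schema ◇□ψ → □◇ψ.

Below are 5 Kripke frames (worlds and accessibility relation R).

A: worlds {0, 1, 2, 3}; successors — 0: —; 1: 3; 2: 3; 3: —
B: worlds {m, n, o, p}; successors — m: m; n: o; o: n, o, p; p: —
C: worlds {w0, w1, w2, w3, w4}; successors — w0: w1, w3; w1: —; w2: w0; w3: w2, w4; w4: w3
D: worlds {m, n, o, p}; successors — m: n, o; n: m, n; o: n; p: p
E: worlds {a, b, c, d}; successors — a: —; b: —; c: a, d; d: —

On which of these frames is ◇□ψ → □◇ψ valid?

D

This is the axiom for convergence; its first-order frame correspondent is ∀x ∀y ∀z (Rxy ∧ Rxz → ∃w (Ryw ∧ Rzw)).
A: fails — R13 and R13 but 3 and 3 have no common successor.
B: fails — Ron and Rop but n and p have no common successor.
C: fails — Rw0w1 and Rw0w1 but w1 and w1 have no common successor.
D: ✓.
E: fails — Rca and Rca but a and a have no common successor.
Valid on: D.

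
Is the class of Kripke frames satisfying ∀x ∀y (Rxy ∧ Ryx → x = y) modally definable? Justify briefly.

No

If a class were modally definable it would be closed under surjective bounded morphisms (Goldblatt–Thomason).
The 6-cycle (worlds 0,1,2,3,4,5 with 0→1→2→3→4→5→0) is antisymmetric. Sending even-indexed worlds to • and odd-indexed worlds to ∘ is a surjective bounded morphism onto the two-world frame with •↔∘, which is not antisymmetric.
So no modal formula (or set of formulas) defines exactly the antisymmetric frames.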